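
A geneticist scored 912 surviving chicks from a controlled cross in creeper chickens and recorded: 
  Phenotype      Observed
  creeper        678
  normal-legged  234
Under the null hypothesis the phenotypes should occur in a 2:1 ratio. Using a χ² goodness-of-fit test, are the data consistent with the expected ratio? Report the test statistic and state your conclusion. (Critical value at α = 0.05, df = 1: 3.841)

Total ratio parts = 3. Expected numbers out of 912:
  creeper: 912 × 2/3 = 608
  normal-legged: 912 × 1/3 = 304
χ² = Σ (O − E)² / E
  creeper: (678 − 608)² / 608 = 8.0592
  normal-legged: (234 − 304)² / 304 = 16.1184
χ² = 8.0592 + 16.1184 = 24.1776 ≈ 24.178
Degrees of freedom = 2 − 1 = 1; critical value at α = 0.05 is 3.841.
Since 24.178 > 3.841, we reject the null hypothesis — the data do not fit the 2:1 ratio.

24.178; not consistent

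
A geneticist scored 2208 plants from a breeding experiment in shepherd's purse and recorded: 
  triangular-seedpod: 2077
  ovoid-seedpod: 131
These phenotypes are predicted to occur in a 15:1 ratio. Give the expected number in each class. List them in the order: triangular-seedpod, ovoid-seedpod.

2070, 138

Under the 15:1 hypothesis (Σ ratio = 16, N = 2208):
  triangular-seedpod: 2208 × 15/16 = 2070
  ovoid-seedpod: 2208 × 1/16 = 138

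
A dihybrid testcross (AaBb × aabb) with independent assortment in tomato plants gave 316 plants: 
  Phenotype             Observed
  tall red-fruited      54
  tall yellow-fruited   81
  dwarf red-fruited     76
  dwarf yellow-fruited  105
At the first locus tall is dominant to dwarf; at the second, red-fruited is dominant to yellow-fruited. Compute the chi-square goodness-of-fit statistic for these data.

A dihybrid testcross with independent assortment gives a 1:1:1:1 ratio.
Total ratio parts = 4. Expected numbers out of 316:
  tall red-fruited: 316 × 1/4 = 79
  tall yellow-fruited: 316 × 1/4 = 79
  dwarf red-fruited: 316 × 1/4 = 79
  dwarf yellow-fruited: 316 × 1/4 = 79
χ² = Σ (O − E)² / E
  tall red-fruited: (54 − 79)² / 79 = 7.9114
  tall yellow-fruited: (81 − 79)² / 79 = 0.0506
  dwarf red-fruited: (76 − 79)² / 79 = 0.1139
  dwarf yellow-fruited: (105 − 79)² / 79 = 8.5570
χ² = 7.9114 + 0.0506 + 0.1139 + 8.5570 = 16.6329 ≈ 16.633

16.633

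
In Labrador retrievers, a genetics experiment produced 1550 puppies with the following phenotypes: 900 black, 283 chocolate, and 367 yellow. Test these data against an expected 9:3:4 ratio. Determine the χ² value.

Total ratio parts = 16. Expected numbers out of 1550:
  black: 1550 × 9/16 = 871.875
  chocolate: 1550 × 3/16 = 290.625
  yellow: 1550 × 4/16 = 387.5
χ² = Σ (O − E)² / E
  black: (900 − 871.875)² / 871.875 = 0.9073
  chocolate: (283 − 290.625)² / 290.625 = 0.2001
  yellow: (367 − 387.5)² / 387.5 = 1.0845
χ² = 0.9073 + 0.2001 + 1.0845 = 2.1919 ≈ 2.192

2.192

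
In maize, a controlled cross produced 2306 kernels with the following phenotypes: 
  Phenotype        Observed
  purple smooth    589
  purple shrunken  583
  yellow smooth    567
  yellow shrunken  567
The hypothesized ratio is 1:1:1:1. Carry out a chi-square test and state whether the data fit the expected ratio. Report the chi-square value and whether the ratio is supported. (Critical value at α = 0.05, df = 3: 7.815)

0.657; consistent

The 1:1:1:1 ratio has 4 parts, so with N = 2306 the expected counts are:
  purple smooth: 2306 × 1/4 = 576.5
  purple shrunken: 2306 × 1/4 = 576.5
  yellow smooth: 2306 × 1/4 = 576.5
  yellow shrunken: 2306 × 1/4 = 576.5
χ² = Σ (O − E)² / E
  purple smooth: (589 − 576.5)² / 576.5 = 0.2710
  purple shrunken: (583 − 576.5)² / 576.5 = 0.0733
  yellow smooth: (567 − 576.5)² / 576.5 = 0.1565
  yellow shrunken: (567 − 576.5)² / 576.5 = 0.1565
χ² = 0.2710 + 0.0733 + 0.1565 + 0.1565 = 0.6573 ≈ 0.657
Degrees of freedom = 4 − 1 = 3; critical value at α = 0.05 is 7.815.
Since 0.657 < 7.815, we fail to reject the null hypothesis — the data are consistent with the 1:1:1:1 ratio.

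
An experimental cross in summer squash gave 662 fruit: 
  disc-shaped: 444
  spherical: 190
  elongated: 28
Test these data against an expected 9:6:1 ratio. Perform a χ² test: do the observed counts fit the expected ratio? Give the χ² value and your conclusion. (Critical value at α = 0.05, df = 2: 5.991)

31.768; not consistent

The 9:6:1 ratio has 16 parts, so with N = 662 the expected counts are:
  disc-shaped: 662 × 9/16 = 372.375
  spherical: 662 × 6/16 = 248.25
  elongated: 662 × 1/16 = 41.375
χ² = Σ (O − E)² / E
  disc-shaped: (444 − 372.375)² / 372.375 = 13.7768
  spherical: (190 − 248.25)² / 248.25 = 13.6679
  elongated: (28 − 41.375)² / 41.375 = 4.3236
χ² = 13.7768 + 13.6679 + 4.3236 = 31.7683 ≈ 31.768
Degrees of freedom = 3 − 1 = 2; critical value at α = 0.05 is 5.991.
Since 31.768 > 5.991, we reject the null hypothesis — the data do not fit the 9:6:1 ratio.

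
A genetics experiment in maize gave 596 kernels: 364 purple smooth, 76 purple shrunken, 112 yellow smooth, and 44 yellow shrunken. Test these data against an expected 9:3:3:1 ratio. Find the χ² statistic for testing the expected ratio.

15.126

Total ratio parts = 16. Expected numbers out of 596:
  purple smooth: 596 × 9/16 = 335.25
  purple shrunken: 596 × 3/16 = 111.75
  yellow smooth: 596 × 3/16 = 111.75
  yellow shrunken: 596 × 1/16 = 37.25
χ² = Σ (O − E)² / E
  purple smooth: (364 − 335.25)² / 335.25 = 2.4655
  purple shrunken: (76 − 111.75)² / 111.75 = 11.4368
  yellow smooth: (112 − 111.75)² / 111.75 = 0.0006
  yellow shrunken: (44 − 37.25)² / 37.25 = 1.2232
χ² = 2.4655 + 11.4368 + 0.0006 + 1.2232 = 15.1261 ≈ 15.126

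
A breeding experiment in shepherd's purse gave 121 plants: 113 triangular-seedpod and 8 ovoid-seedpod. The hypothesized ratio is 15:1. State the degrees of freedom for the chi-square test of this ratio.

A goodness-of-fit test with 2 phenotype classes has df = 2 − 1 = 1.

1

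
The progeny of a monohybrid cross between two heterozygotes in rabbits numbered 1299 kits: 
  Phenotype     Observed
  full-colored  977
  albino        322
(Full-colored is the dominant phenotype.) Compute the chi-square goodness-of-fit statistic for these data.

0.031

For a monohybrid cross between heterozygotes with complete dominance, the expected phenotypic ratio is 3:1.
Under the 3:1 hypothesis (Σ ratio = 4, N = 1299):
  full-colored: 1299 × 3/4 = 974.25
  albino: 1299 × 1/4 = 324.75
χ² = Σ (O − E)² / E
  full-colored: (977 − 974.25)² / 974.25 = 0.0078
  albino: (322 − 324.75)² / 324.75 = 0.0233
χ² = 0.0078 + 0.0233 = 0.0311 ≈ 0.031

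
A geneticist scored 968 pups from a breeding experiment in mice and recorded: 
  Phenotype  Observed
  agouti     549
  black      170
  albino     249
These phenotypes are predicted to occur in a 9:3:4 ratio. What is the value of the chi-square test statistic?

0.968

Total ratio parts = 16. Expected numbers out of 968:
  agouti: 968 × 9/16 = 544.5
  black: 968 × 3/16 = 181.5
  albino: 968 × 4/16 = 242
χ² = Σ (O − E)² / E
  agouti: (549 − 544.5)² / 544.5 = 0.0372
  black: (170 − 181.5)² / 181.5 = 0.7287
  albino: (249 − 242)² / 242 = 0.2025
χ² = 0.0372 + 0.7287 + 0.2025 = 0.9684 ≈ 0.968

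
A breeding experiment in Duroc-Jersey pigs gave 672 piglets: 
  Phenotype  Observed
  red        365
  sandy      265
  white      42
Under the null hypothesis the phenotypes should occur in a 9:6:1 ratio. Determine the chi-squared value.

Under the 9:6:1 hypothesis (Σ ratio = 16, N = 672):
  red: 672 × 9/16 = 378
  sandy: 672 × 6/16 = 252
  white: 672 × 1/16 = 42
χ² = Σ (O − E)² / E
  red: (365 − 378)² / 378 = 0.4471
  sandy: (265 − 252)² / 252 = 0.6706
  white: (42 − 42)² / 42 = 0.0000
χ² = 0.4471 + 0.6706 + 0.0000 = 1.1177 ≈ 1.118

1.118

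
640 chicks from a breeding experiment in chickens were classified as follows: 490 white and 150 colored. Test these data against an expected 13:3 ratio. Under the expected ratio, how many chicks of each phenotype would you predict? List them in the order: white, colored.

Expected counts for N = 640 under a 13:3 ratio (total parts = 16):
  white: 640 × 13/16 = 520
  colored: 640 × 3/16 = 120

520, 120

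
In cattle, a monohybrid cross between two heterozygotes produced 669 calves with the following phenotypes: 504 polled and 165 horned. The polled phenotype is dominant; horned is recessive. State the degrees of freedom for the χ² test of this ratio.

For a monohybrid cross between heterozygotes with complete dominance, the expected phenotypic ratio is 3:1.
A goodness-of-fit test with 2 phenotype classes has df = 2 − 1 = 1.

1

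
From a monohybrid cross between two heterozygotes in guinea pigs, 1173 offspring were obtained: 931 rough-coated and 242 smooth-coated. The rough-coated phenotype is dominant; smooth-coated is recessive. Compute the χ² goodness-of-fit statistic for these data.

For a monohybrid cross between heterozygotes with complete dominance, the expected phenotypic ratio is 3:1.
The 3:1 ratio has 4 parts, so with N = 1173 the expected counts are:
  rough-coated: 1173 × 3/4 = 879.75
  smooth-coated: 1173 × 1/4 = 293.25
χ² = Σ (O − E)² / E
  rough-coated: (931 − 879.75)² / 879.75 = 2.9856
  smooth-coated: (242 − 293.25)² / 293.25 = 8.9567
χ² = 2.9856 + 8.9567 = 11.9423 ≈ 11.942

11.942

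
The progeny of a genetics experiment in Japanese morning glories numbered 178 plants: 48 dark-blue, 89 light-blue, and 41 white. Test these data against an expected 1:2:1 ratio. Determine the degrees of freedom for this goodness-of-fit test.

A goodness-of-fit test with 3 phenotype classes has df = 3 − 1 = 2.

2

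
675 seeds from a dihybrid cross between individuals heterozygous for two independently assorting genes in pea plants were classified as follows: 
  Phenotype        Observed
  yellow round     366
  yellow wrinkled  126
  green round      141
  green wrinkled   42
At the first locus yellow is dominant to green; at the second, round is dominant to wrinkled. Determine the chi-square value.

2.144

A dihybrid F₂ with independent assortment and complete dominance at both loci gives a 9:3:3:1 phenotypic ratio.
The 9:3:3:1 ratio has 16 parts, so with N = 675 the expected counts are:
  yellow round: 675 × 9/16 = 379.6875
  yellow wrinkled: 675 × 3/16 = 126.5625
  green round: 675 × 3/16 = 126.5625
  green wrinkled: 675 × 1/16 = 42.1875
χ² = Σ (O − E)² / E
  yellow round: (366 − 379.6875)² / 379.6875 = 0.4934
  yellow wrinkled: (126 − 126.5625)² / 126.5625 = 0.0025
  green round: (141 − 126.5625)² / 126.5625 = 1.6469
  green wrinkled: (42 − 42.1875)² / 42.1875 = 0.0008
χ² = 0.4934 + 0.0025 + 1.6469 + 0.0008 = 2.1436 ≈ 2.144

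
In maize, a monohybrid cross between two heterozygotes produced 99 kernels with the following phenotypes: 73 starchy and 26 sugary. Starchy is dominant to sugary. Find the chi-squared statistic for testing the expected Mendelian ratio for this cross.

For a monohybrid cross between heterozygotes with complete dominance, the expected phenotypic ratio is 3:1.
Total ratio parts = 4. Expected numbers out of 99:
  starchy: 99 × 3/4 = 74.25
  sugary: 99 × 1/4 = 24.75
χ² = Σ (O − E)² / E
  starchy: (73 − 74.25)² / 74.25 = 0.0210
  sugary: (26 − 24.75)² / 24.75 = 0.0631
χ² = 0.0210 + 0.0631 = 0.0841 ≈ 0.084

0.084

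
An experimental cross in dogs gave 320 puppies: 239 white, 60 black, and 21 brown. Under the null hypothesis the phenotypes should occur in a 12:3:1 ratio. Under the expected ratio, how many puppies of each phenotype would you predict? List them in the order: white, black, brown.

Under the 12:3:1 hypothesis (Σ ratio = 16, N = 320):
  white: 320 × 12/16 = 240
  black: 320 × 3/16 = 60
  brown: 320 × 1/16 = 20

240, 60, 20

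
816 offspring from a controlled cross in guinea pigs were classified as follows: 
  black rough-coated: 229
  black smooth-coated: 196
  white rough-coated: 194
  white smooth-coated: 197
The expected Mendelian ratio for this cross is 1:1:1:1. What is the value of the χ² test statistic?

4.108

The 1:1:1:1 ratio has 4 parts, so with N = 816 the expected counts are:
  black rough-coated: 816 × 1/4 = 204
  black smooth-coated: 816 × 1/4 = 204
  white rough-coated: 816 × 1/4 = 204
  white smooth-coated: 816 × 1/4 = 204
χ² = Σ (O − E)² / E
  black rough-coated: (229 − 204)² / 204 = 3.0637
  black smooth-coated: (196 − 204)² / 204 = 0.3137
  white rough-coated: (194 − 204)² / 204 = 0.4902
  white smooth-coated: (197 − 204)² / 204 = 0.2402
χ² = 3.0637 + 0.3137 + 0.4902 + 0.2402 = 4.1078 ≈ 4.108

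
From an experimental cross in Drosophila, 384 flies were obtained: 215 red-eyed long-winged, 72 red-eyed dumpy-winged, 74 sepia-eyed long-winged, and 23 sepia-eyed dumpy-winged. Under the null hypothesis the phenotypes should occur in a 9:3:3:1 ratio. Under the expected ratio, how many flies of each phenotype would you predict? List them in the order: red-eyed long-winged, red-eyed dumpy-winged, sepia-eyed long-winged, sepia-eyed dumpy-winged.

216, 72, 72, 24

The 9:3:3:1 ratio has 16 parts, so with N = 384 the expected counts are:
  red-eyed long-winged: 384 × 9/16 = 216
  red-eyed dumpy-winged: 384 × 3/16 = 72
  sepia-eyed long-winged: 384 × 3/16 = 72
  sepia-eyed dumpy-winged: 384 × 1/16 = 24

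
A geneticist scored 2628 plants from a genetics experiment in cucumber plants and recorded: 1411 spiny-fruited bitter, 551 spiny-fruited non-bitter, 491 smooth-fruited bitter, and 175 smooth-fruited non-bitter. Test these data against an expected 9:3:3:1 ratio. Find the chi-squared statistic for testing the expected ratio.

10.655

Under the 9:3:3:1 hypothesis (Σ ratio = 16, N = 2628):
  spiny-fruited bitter: 2628 × 9/16 = 1478.25
  spiny-fruited non-bitter: 2628 × 3/16 = 492.75
  smooth-fruited bitter: 2628 × 3/16 = 492.75
  smooth-fruited non-bitter: 2628 × 1/16 = 164.25
χ² = Σ (O − E)² / E
  spiny-fruited bitter: (1411 − 1478.25)² / 1478.25 = 3.0594
  spiny-fruited non-bitter: (551 − 492.75)² / 492.75 = 6.8860
  smooth-fruited bitter: (491 − 492.75)² / 492.75 = 0.0062
  smooth-fruited non-bitter: (175 − 164.25)² / 164.25 = 0.7036
χ² = 3.0594 + 6.8860 + 0.0062 + 0.7036 = 10.6552 ≈ 10.655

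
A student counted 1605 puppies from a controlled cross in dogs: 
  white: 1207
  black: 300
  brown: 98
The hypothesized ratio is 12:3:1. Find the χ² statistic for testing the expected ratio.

Under the 12:3:1 hypothesis (Σ ratio = 16, N = 1605):
  white: 1605 × 12/16 = 1203.75
  black: 1605 × 3/16 = 300.9375
  brown: 1605 × 1/16 = 100.3125
χ² = Σ (O − E)² / E
  white: (1207 − 1203.75)² / 1203.75 = 0.0088
  black: (300 − 300.9375)² / 300.9375 = 0.0029
  brown: (98 − 100.3125)² / 100.3125 = 0.0533
χ² = 0.0088 + 0.0029 + 0.0533 = 0.065

0.065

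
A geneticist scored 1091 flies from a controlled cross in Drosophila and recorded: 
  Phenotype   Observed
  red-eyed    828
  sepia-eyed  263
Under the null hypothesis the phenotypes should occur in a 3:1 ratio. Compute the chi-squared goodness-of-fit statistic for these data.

0.465

Expected counts for N = 1091 under a 3:1 ratio (total parts = 4):
  red-eyed: 1091 × 3/4 = 818.25
  sepia-eyed: 1091 × 1/4 = 272.75
χ² = Σ (O − E)² / E
  red-eyed: (828 − 818.25)² / 818.25 = 0.1162
  sepia-eyed: (263 − 272.75)² / 272.75 = 0.3485
χ² = 0.1162 + 0.3485 = 0.4647 ≈ 0.465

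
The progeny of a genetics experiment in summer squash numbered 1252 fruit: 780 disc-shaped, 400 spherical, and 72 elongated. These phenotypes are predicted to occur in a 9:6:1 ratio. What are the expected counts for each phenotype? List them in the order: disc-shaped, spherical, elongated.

Total ratio parts = 16. Expected numbers out of 1252:
  disc-shaped: 1252 × 9/16 = 704.25
  spherical: 1252 × 6/16 = 469.5
  elongated: 1252 × 1/16 = 78.25

704.25, 469.5, 78.25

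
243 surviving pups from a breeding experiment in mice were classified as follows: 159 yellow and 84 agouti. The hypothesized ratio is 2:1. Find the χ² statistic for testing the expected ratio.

0.167

Total ratio parts = 3. Expected numbers out of 243:
  yellow: 243 × 2/3 = 162
  agouti: 243 × 1/3 = 81
χ² = Σ (O − E)² / E
  yellow: (159 − 162)² / 162 = 0.0556
  agouti: (84 − 81)² / 81 = 0.1111
χ² = 0.0556 + 0.1111 = 0.1667 ≈ 0.167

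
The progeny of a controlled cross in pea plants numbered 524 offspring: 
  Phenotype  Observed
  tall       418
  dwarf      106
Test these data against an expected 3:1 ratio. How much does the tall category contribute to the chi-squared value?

1.590

Expected counts for N = 524 under a 3:1 ratio (total parts = 4):
  tall: 524 × 3/4 = 393
  dwarf: 524 × 1/4 = 131
Contribution of tall: (418 − 393)² / 393 = 1.5903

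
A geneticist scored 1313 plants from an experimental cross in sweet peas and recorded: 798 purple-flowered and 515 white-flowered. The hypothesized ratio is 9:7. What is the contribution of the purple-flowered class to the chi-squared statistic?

4.783

Total ratio parts = 16. Expected numbers out of 1313:
  purple-flowered: 1313 × 9/16 = 738.5625
  white-flowered: 1313 × 7/16 = 574.4375
Contribution of purple-flowered: (798 − 738.5625)² / 738.5625 = 4.7834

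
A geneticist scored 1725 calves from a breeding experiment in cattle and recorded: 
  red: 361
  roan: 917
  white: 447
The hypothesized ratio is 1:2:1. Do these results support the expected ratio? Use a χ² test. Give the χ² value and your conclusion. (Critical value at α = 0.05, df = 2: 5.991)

15.463; not consistent

Under the 1:2:1 hypothesis (Σ ratio = 4, N = 1725):
  red: 1725 × 1/4 = 431.25
  roan: 1725 × 2/4 = 862.5
  white: 1725 × 1/4 = 431.25
χ² = Σ (O − E)² / E
  red: (361 − 431.25)² / 431.25 = 11.4436
  roan: (917 − 862.5)² / 862.5 = 3.4438
  white: (447 − 431.25)² / 431.25 = 0.5752
χ² = 11.4436 + 3.4438 + 0.5752 = 15.4626 ≈ 15.463
Degrees of freedom = 3 − 1 = 2; critical value at α = 0.05 is 5.991.
Since 15.463 > 5.991, we reject the null hypothesis — the data do not fit the 1:2:1 ratio.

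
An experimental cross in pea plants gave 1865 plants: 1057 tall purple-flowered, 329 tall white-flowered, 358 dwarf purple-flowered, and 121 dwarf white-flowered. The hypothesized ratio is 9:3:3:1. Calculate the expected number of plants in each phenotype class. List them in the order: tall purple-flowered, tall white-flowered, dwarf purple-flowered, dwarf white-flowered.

1049.0625, 349.6875, 349.6875, 116.5625

Expected counts for N = 1865 under a 9:3:3:1 ratio (total parts = 16):
  tall purple-flowered: 1865 × 9/16 = 1049.0625
  tall white-flowered: 1865 × 3/16 = 349.6875
  dwarf purple-flowered: 1865 × 3/16 = 349.6875
  dwarf white-flowered: 1865 × 1/16 = 116.5625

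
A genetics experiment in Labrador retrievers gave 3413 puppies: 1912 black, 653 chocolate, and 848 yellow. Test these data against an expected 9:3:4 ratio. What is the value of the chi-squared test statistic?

Expected counts for N = 3413 under a 9:3:4 ratio (total parts = 16):
  black: 3413 × 9/16 = 1919.8125
  chocolate: 3413 × 3/16 = 639.9375
  yellow: 3413 × 4/16 = 853.25
χ² = Σ (O − E)² / E
  black: (1912 − 1919.8125)² / 1919.8125 = 0.0318
  chocolate: (653 − 639.9375)² / 639.9375 = 0.2666
  yellow: (848 − 853.25)² / 853.25 = 0.0323
χ² = 0.0318 + 0.2666 + 0.0323 = 0.3307 ≈ 0.331

0.331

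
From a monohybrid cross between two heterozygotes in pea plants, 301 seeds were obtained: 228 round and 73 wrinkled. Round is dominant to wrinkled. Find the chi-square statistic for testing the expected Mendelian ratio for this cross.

For a monohybrid cross between heterozygotes with complete dominance, the expected phenotypic ratio is 3:1.
Total ratio parts = 4. Expected numbers out of 301:
  round: 301 × 3/4 = 225.75
  wrinkled: 301 × 1/4 = 75.25
χ² = Σ (O − E)² / E
  round: (228 − 225.75)² / 225.75 = 0.0224
  wrinkled: (73 − 75.25)² / 75.25 = 0.0673
χ² = 0.0224 + 0.0673 = 0.0897 ≈ 0.090

0.090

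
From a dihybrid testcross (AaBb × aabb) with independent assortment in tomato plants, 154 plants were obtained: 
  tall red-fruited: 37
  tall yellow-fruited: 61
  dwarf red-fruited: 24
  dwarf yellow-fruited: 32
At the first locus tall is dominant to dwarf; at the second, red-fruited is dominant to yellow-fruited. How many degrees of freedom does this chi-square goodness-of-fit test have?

A dihybrid testcross with independent assortment gives a 1:1:1:1 ratio.
A goodness-of-fit test with 4 phenotype classes has df = 4 − 1 = 3.

3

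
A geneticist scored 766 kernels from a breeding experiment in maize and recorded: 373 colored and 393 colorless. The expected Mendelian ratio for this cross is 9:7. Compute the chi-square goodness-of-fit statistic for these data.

17.769

Total ratio parts = 16. Expected numbers out of 766:
  colored: 766 × 9/16 = 430.875
  colorless: 766 × 7/16 = 335.125
χ² = Σ (O − E)² / E
  colored: (373 − 430.875)² / 430.875 = 7.7738
  colorless: (393 − 335.125)² / 335.125 = 9.9948
χ² = 7.7738 + 9.9948 = 17.7686 ≈ 17.769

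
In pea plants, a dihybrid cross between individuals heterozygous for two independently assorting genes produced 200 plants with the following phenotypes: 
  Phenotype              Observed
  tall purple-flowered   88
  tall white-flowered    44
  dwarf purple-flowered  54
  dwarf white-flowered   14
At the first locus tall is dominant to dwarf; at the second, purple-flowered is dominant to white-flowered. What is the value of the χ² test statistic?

13.902

A dihybrid F₂ with independent assortment and complete dominance at both loci gives a 9:3:3:1 phenotypic ratio.
Total ratio parts = 16. Expected numbers out of 200:
  tall purple-flowered: 200 × 9/16 = 112.5
  tall white-flowered: 200 × 3/16 = 37.5
  dwarf purple-flowered: 200 × 3/16 = 37.5
  dwarf white-flowered: 200 × 1/16 = 12.5
χ² = Σ (O − E)² / E
  tall purple-flowered: (88 − 112.5)² / 112.5 = 5.3356
  tall white-flowered: (44 − 37.5)² / 37.5 = 1.1267
  dwarf purple-flowered: (54 − 37.5)² / 37.5 = 7.2600
  dwarf white-flowered: (14 − 12.5)² / 12.5 = 0.1800
χ² = 5.3356 + 1.1267 + 7.2600 + 0.1800 = 13.9023 ≈ 13.902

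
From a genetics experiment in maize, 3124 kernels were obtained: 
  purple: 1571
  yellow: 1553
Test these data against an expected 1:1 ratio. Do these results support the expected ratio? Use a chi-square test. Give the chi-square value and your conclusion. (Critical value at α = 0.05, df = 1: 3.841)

0.104; consistent

Total ratio parts = 2. Expected numbers out of 3124:
  purple: 3124 × 1/2 = 1562
  yellow: 3124 × 1/2 = 1562
χ² = Σ (O − E)² / E
  purple: (1571 − 1562)² / 1562 = 0.0519
  yellow: (1553 − 1562)² / 1562 = 0.0519
χ² = 0.0519 + 0.0519 = 0.1038 ≈ 0.104
Degrees of freedom = 2 − 1 = 1; critical value at α = 0.05 is 3.841.
Since 0.104 < 3.841, we fail to reject the null hypothesis — the data are consistent with the 1:1 ratio.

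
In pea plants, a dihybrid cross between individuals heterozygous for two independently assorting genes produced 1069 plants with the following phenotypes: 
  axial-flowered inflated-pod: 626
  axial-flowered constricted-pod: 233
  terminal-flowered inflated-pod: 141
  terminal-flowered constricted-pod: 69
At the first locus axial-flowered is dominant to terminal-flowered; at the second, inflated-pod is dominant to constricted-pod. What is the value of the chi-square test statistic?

A dihybrid F₂ with independent assortment and complete dominance at both loci gives a 9:3:3:1 phenotypic ratio.
Expected counts for N = 1069 under a 9:3:3:1 ratio (total parts = 16):
  axial-flowered inflated-pod: 1069 × 9/16 = 601.3125
  axial-flowered constricted-pod: 1069 × 3/16 = 200.4375
  terminal-flowered inflated-pod: 1069 × 3/16 = 200.4375
  terminal-flowered constricted-pod: 1069 × 1/16 = 66.8125
χ² = Σ (O − E)² / E
  axial-flowered inflated-pod: (626 − 601.3125)² / 601.3125 = 1.0136
  axial-flowered constricted-pod: (233 − 200.4375)² / 200.4375 = 5.2900
  terminal-flowered inflated-pod: (141 − 200.4375)² / 200.4375 = 17.6255
  terminal-flowered constricted-pod: (69 − 66.8125)² / 66.8125 = 0.0716
χ² = 1.0136 + 5.2900 + 17.6255 + 0.0716 = 24.0007 ≈ 24.001

24.001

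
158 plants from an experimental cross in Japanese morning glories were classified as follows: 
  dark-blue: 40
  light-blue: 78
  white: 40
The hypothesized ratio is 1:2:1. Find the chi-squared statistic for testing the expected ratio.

Expected counts for N = 158 under a 1:2:1 ratio (total parts = 4):
  dark-blue: 158 × 1/4 = 39.5
  light-blue: 158 × 2/4 = 79
  white: 158 × 1/4 = 39.5
χ² = Σ (O − E)² / E
  dark-blue: (40 − 39.5)² / 39.5 = 0.0063
  light-blue: (78 − 79)² / 79 = 0.0127
  white: (40 − 39.5)² / 39.5 = 0.0063
χ² = 0.0063 + 0.0127 + 0.0063 = 0.0253 ≈ 0.025

0.025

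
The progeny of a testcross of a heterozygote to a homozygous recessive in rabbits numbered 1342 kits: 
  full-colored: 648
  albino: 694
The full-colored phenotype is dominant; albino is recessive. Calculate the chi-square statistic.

1.577

A testcross of a heterozygote (Aa × aa) gives a 1:1 phenotypic ratio.
The 1:1 ratio has 2 parts, so with N = 1342 the expected counts are:
  full-colored: 1342 × 1/2 = 671
  albino: 1342 × 1/2 = 671
χ² = Σ (O − E)² / E
  full-colored: (648 − 671)² / 671 = 0.7884
  albino: (694 − 671)² / 671 = 0.7884
χ² = 0.7884 + 0.7884 = 1.5768 ≈ 1.577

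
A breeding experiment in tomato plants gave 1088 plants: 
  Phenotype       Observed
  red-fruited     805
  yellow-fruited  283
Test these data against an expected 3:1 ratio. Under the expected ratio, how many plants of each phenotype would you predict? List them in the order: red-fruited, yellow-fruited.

The 3:1 ratio has 4 parts, so with N = 1088 the expected counts are:
  red-fruited: 1088 × 3/4 = 816
  yellow-fruited: 1088 × 1/4 = 272

816, 272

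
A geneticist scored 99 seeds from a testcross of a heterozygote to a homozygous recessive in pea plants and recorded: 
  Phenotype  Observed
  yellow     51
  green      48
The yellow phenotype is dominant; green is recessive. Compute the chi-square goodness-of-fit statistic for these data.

0.091

A testcross of a heterozygote (Aa × aa) gives a 1:1 phenotypic ratio.
Total ratio parts = 2. Expected numbers out of 99:
  yellow: 99 × 1/2 = 49.5
  green: 99 × 1/2 = 49.5
χ² = Σ (O − E)² / E
  yellow: (51 − 49.5)² / 49.5 = 0.0455
  green: (48 − 49.5)² / 49.5 = 0.0455
χ² = 0.0455 + 0.0455 = 0.091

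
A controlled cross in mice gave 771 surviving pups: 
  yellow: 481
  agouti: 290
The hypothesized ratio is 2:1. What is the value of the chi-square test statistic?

The 2:1 ratio has 3 parts, so with N = 771 the expected counts are:
  yellow: 771 × 2/3 = 514
  agouti: 771 × 1/3 = 257
χ² = Σ (O − E)² / E
  yellow: (481 − 514)² / 514 = 2.1187
  agouti: (290 − 257)² / 257 = 4.2374
χ² = 2.1187 + 4.2374 = 6.3561 ≈ 6.356

6.356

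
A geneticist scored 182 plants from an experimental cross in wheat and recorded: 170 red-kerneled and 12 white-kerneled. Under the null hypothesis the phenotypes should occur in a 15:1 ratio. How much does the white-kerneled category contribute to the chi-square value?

0.034

Expected counts for N = 182 under a 15:1 ratio (total parts = 16):
  red-kerneled: 182 × 15/16 = 170.625
  white-kerneled: 182 × 1/16 = 11.375
Contribution of white-kerneled: (12 − 11.375)² / 11.375 = 0.0343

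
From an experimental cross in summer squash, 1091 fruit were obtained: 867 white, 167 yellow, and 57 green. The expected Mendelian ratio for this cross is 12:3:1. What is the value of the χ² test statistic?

Under the 12:3:1 hypothesis (Σ ratio = 16, N = 1091):
  white: 1091 × 12/16 = 818.25
  yellow: 1091 × 3/16 = 204.5625
  green: 1091 × 1/16 = 68.1875
χ² = Σ (O − E)² / E
  white: (867 − 818.25)² / 818.25 = 2.9044
  yellow: (167 − 204.5625)² / 204.5625 = 6.8974
  green: (57 − 68.1875)² / 68.1875 = 1.8355
χ² = 2.9044 + 6.8974 + 1.8355 = 11.6373 ≈ 11.637

11.637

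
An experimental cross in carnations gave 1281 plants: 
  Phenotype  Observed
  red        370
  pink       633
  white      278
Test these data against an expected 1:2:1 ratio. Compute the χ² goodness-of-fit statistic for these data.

13.390

Expected counts for N = 1281 under a 1:2:1 ratio (total parts = 4):
  red: 1281 × 1/4 = 320.25
  pink: 1281 × 2/4 = 640.5
  white: 1281 × 1/4 = 320.25
χ² = Σ (O − E)² / E
  red: (370 − 320.25)² / 320.25 = 7.7285
  pink: (633 − 640.5)² / 640.5 = 0.0878
  white: (278 − 320.25)² / 320.25 = 5.5740
χ² = 7.7285 + 0.0878 + 5.5740 = 13.3903 ≈ 13.390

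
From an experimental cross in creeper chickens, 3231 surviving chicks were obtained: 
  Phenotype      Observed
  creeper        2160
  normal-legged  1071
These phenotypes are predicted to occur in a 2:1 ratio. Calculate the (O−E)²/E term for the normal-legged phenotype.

0.033

Under the 2:1 hypothesis (Σ ratio = 3, N = 3231):
  creeper: 3231 × 2/3 = 2154
  normal-legged: 3231 × 1/3 = 1077
Contribution of normal-legged: (1071 − 1077)² / 1077 = 0.0334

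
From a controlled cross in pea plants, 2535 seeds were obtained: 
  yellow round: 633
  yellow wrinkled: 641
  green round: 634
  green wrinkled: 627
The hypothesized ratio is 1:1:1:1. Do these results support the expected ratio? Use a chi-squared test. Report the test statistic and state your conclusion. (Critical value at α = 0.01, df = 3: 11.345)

Under the 1:1:1:1 hypothesis (Σ ratio = 4, N = 2535):
  yellow round: 2535 × 1/4 = 633.75
  yellow wrinkled: 2535 × 1/4 = 633.75
  green round: 2535 × 1/4 = 633.75
  green wrinkled: 2535 × 1/4 = 633.75
χ² = Σ (O − E)² / E
  yellow round: (633 − 633.75)² / 633.75 = 0.0009
  yellow wrinkled: (641 − 633.75)² / 633.75 = 0.0829
  green round: (634 − 633.75)² / 633.75 = 0.0001
  green wrinkled: (627 − 633.75)² / 633.75 = 0.0719
χ² = 0.0009 + 0.0829 + 0.0001 + 0.0719 = 0.1558 ≈ 0.156
Degrees of freedom = 4 − 1 = 3; critical value at α = 0.01 is 11.345.
Since 0.156 < 11.345, we fail to reject the null hypothesis — the data are consistent with the 1:1:1:1 ratio.

0.156; consistent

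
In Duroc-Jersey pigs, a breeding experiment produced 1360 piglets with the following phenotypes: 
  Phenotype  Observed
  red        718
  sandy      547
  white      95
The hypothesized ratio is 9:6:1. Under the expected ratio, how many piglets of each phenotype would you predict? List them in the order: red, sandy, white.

765, 510, 85

Total ratio parts = 16. Expected numbers out of 1360:
  red: 1360 × 9/16 = 765
  sandy: 1360 × 6/16 = 510
  white: 1360 × 1/16 = 85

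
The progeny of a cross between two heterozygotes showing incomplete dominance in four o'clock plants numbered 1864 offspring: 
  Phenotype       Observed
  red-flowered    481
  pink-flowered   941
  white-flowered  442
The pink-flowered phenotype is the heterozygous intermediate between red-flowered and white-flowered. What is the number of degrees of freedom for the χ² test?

2

With incomplete dominance, a heterozygote × heterozygote cross gives a 1:2:1 phenotypic ratio.
A goodness-of-fit test with 3 phenotype classes has df = 3 − 1 = 2.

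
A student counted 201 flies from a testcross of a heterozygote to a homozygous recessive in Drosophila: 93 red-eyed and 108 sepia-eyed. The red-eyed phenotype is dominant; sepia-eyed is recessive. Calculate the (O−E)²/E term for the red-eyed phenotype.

A testcross of a heterozygote (Aa × aa) gives a 1:1 phenotypic ratio.
Expected counts for N = 201 under a 1:1 ratio (total parts = 2):
  red-eyed: 201 × 1/2 = 100.5
  sepia-eyed: 201 × 1/2 = 100.5
Contribution of red-eyed: (93 − 100.5)² / 100.5 = 0.5597

0.560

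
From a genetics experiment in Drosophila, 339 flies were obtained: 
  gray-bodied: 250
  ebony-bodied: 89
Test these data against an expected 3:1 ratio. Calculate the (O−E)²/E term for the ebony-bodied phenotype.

The 3:1 ratio has 4 parts, so with N = 339 the expected counts are:
  gray-bodied: 339 × 3/4 = 254.25
  ebony-bodied: 339 × 1/4 = 84.75
Contribution of ebony-bodied: (89 − 84.75)² / 84.75 = 0.2131

0.213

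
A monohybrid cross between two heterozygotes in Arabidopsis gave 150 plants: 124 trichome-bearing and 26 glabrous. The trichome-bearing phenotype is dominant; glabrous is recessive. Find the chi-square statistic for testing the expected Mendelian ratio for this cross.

4.702

For a monohybrid cross between heterozygotes with complete dominance, the expected phenotypic ratio is 3:1.
Total ratio parts = 4. Expected numbers out of 150:
  trichome-bearing: 150 × 3/4 = 112.5
  glabrous: 150 × 1/4 = 37.5
χ² = Σ (O − E)² / E
  trichome-bearing: (124 − 112.5)² / 112.5 = 1.1756
  glabrous: (26 − 37.5)² / 37.5 = 3.5267
χ² = 1.1756 + 3.5267 = 4.7023 ≈ 4.702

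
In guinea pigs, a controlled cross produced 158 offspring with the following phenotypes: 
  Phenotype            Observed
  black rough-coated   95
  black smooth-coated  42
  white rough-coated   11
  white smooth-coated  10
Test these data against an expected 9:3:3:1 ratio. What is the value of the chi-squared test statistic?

Total ratio parts = 16. Expected numbers out of 158:
  black rough-coated: 158 × 9/16 = 88.875
  black smooth-coated: 158 × 3/16 = 29.625
  white rough-coated: 158 × 3/16 = 29.625
  white smooth-coated: 158 × 1/16 = 9.875
χ² = Σ (O − E)² / E
  black rough-coated: (95 − 88.875)² / 88.875 = 0.4221
  black smooth-coated: (42 − 29.625)² / 29.625 = 5.1693
  white rough-coated: (11 − 29.625)² / 29.625 = 11.7094
  white smooth-coated: (10 − 9.875)² / 9.875 = 0.0016
χ² = 0.4221 + 5.1693 + 11.7094 + 0.0016 = 17.3024 ≈ 17.302

17.302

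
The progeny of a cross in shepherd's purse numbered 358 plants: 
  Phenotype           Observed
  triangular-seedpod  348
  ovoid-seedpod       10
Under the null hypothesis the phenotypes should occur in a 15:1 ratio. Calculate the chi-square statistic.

7.301

Total ratio parts = 16. Expected numbers out of 358:
  triangular-seedpod: 358 × 15/16 = 335.625
  ovoid-seedpod: 358 × 1/16 = 22.375
χ² = Σ (O − E)² / E
  triangular-seedpod: (348 − 335.625)² / 335.625 = 0.4563
  ovoid-seedpod: (10 − 22.375)² / 22.375 = 6.8443
χ² = 0.4563 + 6.8443 = 7.3006 ≈ 7.301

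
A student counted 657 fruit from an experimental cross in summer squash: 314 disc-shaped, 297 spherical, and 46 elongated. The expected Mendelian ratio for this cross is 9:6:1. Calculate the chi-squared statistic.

19.350

The 9:6:1 ratio has 16 parts, so with N = 657 the expected counts are:
  disc-shaped: 657 × 9/16 = 369.5625
  spherical: 657 × 6/16 = 246.375
  elongated: 657 × 1/16 = 41.0625
χ² = Σ (O − E)² / E
  disc-shaped: (314 − 369.5625)² / 369.5625 = 8.3536
  spherical: (297 − 246.375)² / 246.375 = 10.4024
  elongated: (46 − 41.0625)² / 41.0625 = 0.5937
χ² = 8.3536 + 10.4024 + 0.5937 = 19.3497 ≈ 19.350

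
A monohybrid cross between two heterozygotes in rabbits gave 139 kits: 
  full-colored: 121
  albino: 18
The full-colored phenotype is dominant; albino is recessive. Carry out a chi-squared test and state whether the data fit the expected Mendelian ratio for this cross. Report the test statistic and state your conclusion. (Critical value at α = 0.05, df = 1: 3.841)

10.765; not consistent

For a monohybrid cross between heterozygotes with complete dominance, the expected phenotypic ratio is 3:1.
Expected counts for N = 139 under a 3:1 ratio (total parts = 4):
  full-colored: 139 × 3/4 = 104.25
  albino: 139 × 1/4 = 34.75
χ² = Σ (O − E)² / E
  full-colored: (121 − 104.25)² / 104.25 = 2.6912
  albino: (18 − 34.75)² / 34.75 = 8.0737
χ² = 2.6912 + 8.0737 = 10.7649 ≈ 10.765
Degrees of freedom = 2 − 1 = 1; critical value at α = 0.05 is 3.841.
Since 10.765 > 3.841, we reject the null hypothesis — the data do not fit the 3:1 ratio.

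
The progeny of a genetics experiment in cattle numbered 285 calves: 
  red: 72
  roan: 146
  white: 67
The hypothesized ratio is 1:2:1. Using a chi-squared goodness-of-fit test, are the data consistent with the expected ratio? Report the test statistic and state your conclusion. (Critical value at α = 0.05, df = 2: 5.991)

0.347; consistent

Expected counts for N = 285 under a 1:2:1 ratio (total parts = 4):
  red: 285 × 1/4 = 71.25
  roan: 285 × 2/4 = 142.5
  white: 285 × 1/4 = 71.25
χ² = Σ (O − E)² / E
  red: (72 − 71.25)² / 71.25 = 0.0079
  roan: (146 − 142.5)² / 142.5 = 0.0860
  white: (67 − 71.25)² / 71.25 = 0.2535
χ² = 0.0079 + 0.0860 + 0.2535 = 0.3474 ≈ 0.347
Degrees of freedom = 3 − 1 = 2; critical value at α = 0.05 is 5.991.
Since 0.347 < 5.991, we fail to reject the null hypothesis — the data are consistent with the 1:2:1 ratio.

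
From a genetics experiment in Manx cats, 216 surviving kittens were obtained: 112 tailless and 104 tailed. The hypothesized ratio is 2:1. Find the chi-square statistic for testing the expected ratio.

Total ratio parts = 3. Expected numbers out of 216:
  tailless: 216 × 2/3 = 144
  tailed: 216 × 1/3 = 72
χ² = Σ (O − E)² / E
  tailless: (112 − 144)² / 144 = 7.1111
  tailed: (104 − 72)² / 72 = 14.2222
χ² = 7.1111 + 14.2222 = 21.3333 ≈ 21.333

21.333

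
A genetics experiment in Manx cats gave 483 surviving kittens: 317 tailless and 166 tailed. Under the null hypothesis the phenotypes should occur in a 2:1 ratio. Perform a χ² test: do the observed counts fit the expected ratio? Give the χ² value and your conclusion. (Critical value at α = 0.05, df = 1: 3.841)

0.233; consistent

The 2:1 ratio has 3 parts, so with N = 483 the expected counts are:
  tailless: 483 × 2/3 = 322
  tailed: 483 × 1/3 = 161
χ² = Σ (O − E)² / E
  tailless: (317 − 322)² / 322 = 0.0776
  tailed: (166 − 161)² / 161 = 0.1553
χ² = 0.0776 + 0.1553 = 0.2329 ≈ 0.233
Degrees of freedom = 2 − 1 = 1; critical value at α = 0.05 is 3.841.
Since 0.233 < 3.841, we fail to reject the null hypothesis — the data are consistent with the 2:1 ratio.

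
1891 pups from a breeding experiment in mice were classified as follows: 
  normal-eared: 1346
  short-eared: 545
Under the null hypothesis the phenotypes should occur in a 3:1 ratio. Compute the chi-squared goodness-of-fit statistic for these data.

Under the 3:1 hypothesis (Σ ratio = 4, N = 1891):
  normal-eared: 1891 × 3/4 = 1418.25
  short-eared: 1891 × 1/4 = 472.75
χ² = Σ (O − E)² / E
  normal-eared: (1346 − 1418.25)² / 1418.25 = 3.6806
  short-eared: (545 − 472.75)² / 472.75 = 11.0419
χ² = 3.6806 + 11.0419 = 14.7225 ≈ 14.723

14.723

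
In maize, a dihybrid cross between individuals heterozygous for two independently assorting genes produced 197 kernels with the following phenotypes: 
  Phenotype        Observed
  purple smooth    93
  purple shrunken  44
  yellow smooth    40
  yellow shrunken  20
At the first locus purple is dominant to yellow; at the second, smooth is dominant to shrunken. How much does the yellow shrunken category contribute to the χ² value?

4.800

A dihybrid F₂ with independent assortment and complete dominance at both loci gives a 9:3:3:1 phenotypic ratio.
Total ratio parts = 16. Expected numbers out of 197:
  purple smooth: 197 × 9/16 = 110.8125
  purple shrunken: 197 × 3/16 = 36.9375
  yellow smooth: 197 × 3/16 = 36.9375
  yellow shrunken: 197 × 1/16 = 12.3125
Contribution of yellow shrunken: (20 − 12.3125)² / 12.3125 = 4.7998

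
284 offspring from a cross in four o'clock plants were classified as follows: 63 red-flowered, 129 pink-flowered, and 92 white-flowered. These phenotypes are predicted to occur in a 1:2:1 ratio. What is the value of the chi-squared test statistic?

8.303

The 1:2:1 ratio has 4 parts, so with N = 284 the expected counts are:
  red-flowered: 284 × 1/4 = 71
  pink-flowered: 284 × 2/4 = 142
  white-flowered: 284 × 1/4 = 71
χ² = Σ (O − E)² / E
  red-flowered: (63 − 71)² / 71 = 0.9014
  pink-flowered: (129 − 142)² / 142 = 1.1901
  white-flowered: (92 − 71)² / 71 = 6.2113
χ² = 0.9014 + 1.1901 + 6.2113 = 8.3028 ≈ 8.303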